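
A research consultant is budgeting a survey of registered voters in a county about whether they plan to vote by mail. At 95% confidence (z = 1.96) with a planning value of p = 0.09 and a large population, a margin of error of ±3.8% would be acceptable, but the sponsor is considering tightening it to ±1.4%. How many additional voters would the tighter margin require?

1388

At ±3.8%: n = 1.96² × 0.0819 / 0.038² ≈ 217.89 → 218.
At ±1.4%: n = 1.96² × 0.0819 / 0.014² ≈ 1605.24 → 1606.
Additional respondents: 1606 − 218 = 1388.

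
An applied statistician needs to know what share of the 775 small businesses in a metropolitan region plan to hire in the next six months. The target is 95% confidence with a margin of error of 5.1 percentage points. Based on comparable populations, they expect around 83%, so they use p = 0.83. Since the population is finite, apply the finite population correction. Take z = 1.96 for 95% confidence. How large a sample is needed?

165

Unadjusted: n₀ = 1.96² × 0.83 × 0.17 / 0.051² ≈ 208.40, so n₀ = 209.
Finite population correction with N = 775: n = n₀ / (1 + (n₀−1)/N) = 209 / (1 + 208/775) = 209 / 1.2684 ≈ 164.78.
Rounding up, n = 165.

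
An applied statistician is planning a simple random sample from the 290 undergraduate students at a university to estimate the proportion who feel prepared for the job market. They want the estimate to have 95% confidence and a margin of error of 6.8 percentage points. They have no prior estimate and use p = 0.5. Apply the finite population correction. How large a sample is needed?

For 95% confidence, z = 1.960.
Unadjusted: n₀ = 1.960² × 0.50 × 0.50 / 0.068² ≈ 207.70, so n₀ = 208.
Finite population correction with N = 290: n = n₀ / (1 + (n₀−1)/N) = 208 / (1 + 207/290) = 208 / 1.7138 ≈ 121.37.
Rounding up, n = 122.

122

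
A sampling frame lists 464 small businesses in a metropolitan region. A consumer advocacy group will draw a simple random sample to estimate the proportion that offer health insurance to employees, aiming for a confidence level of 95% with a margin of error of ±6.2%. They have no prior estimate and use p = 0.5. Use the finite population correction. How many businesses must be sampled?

163

For 95% confidence, z = 1.960.
Unadjusted: n₀ = 1.960² × 0.50 × 0.50 / 0.062² ≈ 249.84, so n₀ = 250.
Finite population correction with N = 464: n = n₀ / (1 + (n₀−1)/N) = 250 / (1 + 249/464) = 250 / 1.5366 ≈ 162.69.
Rounding up, n = 163.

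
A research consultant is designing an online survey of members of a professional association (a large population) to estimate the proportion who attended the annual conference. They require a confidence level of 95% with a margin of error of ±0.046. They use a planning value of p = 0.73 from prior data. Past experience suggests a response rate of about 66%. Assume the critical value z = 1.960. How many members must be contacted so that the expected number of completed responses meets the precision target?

Completed interviews needed: n₀ = 1.960² × 0.1971 / 0.046² ≈ 357.84 → 358.
At a 66% response rate, contacts needed = 358 / 0.66 ≈ 542.42 → 543.

543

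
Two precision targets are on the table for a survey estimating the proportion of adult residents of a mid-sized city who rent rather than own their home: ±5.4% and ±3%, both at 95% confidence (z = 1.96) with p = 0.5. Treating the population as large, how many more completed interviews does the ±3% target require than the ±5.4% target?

At ±5.4%: n = 1.96² × 0.2500 / 0.054² ≈ 329.36 → 330.
At ±3%: n = 1.96² × 0.2500 / 0.030² ≈ 1067.11 → 1068.
Additional respondents: 1068 − 330 = 738.

738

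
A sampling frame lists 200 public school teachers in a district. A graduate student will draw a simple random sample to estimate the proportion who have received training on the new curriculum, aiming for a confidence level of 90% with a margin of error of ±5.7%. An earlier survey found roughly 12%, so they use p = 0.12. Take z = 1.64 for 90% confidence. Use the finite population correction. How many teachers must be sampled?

Unadjusted: n₀ = 1.64² × 0.12 × 0.88 / 0.057² ≈ 87.42, so n₀ = 88.
Finite population correction with N = 200: n = n₀ / (1 + (n₀−1)/N) = 88 / (1 + 87/200) = 88 / 1.4350 ≈ 61.32.
Rounding up, n = 62.

62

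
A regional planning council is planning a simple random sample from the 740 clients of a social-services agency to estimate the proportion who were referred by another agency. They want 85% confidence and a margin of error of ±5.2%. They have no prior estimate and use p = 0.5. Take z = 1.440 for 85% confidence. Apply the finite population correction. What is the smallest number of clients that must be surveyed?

153

Unadjusted: n₀ = 1.440² × 0.50 × 0.50 / 0.052² ≈ 191.72, so n₀ = 192.
Finite population correction with N = 740: n = n₀ / (1 + (n₀−1)/N) = 192 / (1 + 191/740) = 192 / 1.2581 ≈ 152.61.
Rounding up, n = 153.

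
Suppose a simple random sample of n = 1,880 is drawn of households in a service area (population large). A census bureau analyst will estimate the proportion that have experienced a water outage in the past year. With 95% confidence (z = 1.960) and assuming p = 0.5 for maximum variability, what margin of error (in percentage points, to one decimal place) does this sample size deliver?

2.3

SE(p̂) = √[p(1−p)/n] = √[0.2500/1880] = 0.01153.
E = z × SE = 1.960 × 0.01153 = 0.02260, or 2.3 percentage points.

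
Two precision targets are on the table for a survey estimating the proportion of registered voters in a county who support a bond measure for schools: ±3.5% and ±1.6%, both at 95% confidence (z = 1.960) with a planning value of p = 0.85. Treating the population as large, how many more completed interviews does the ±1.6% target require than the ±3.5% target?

1514

At ±3.5%: n = 1.960² × 0.1275 / 0.035² ≈ 399.84 → 400.
At ±1.6%: n = 1.960² × 0.1275 / 0.016² ≈ 1913.30 → 1914.
Additional respondents: 1914 − 400 = 1514.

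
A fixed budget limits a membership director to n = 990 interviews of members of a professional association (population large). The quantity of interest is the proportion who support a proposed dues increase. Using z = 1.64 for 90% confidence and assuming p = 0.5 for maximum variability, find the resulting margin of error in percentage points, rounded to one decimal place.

2.6

SE(p̂) = √[p(1−p)/n] = √[0.2500/990] = 0.01589.
E = z × SE = 1.64 × 0.01589 = 0.02606, or 2.6 percentage points.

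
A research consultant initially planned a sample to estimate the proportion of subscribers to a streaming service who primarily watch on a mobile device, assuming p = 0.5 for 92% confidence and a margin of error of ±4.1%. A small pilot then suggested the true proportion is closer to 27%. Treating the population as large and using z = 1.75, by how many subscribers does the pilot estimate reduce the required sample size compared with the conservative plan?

96

Conservative (p = 0.5): n = 1.75² × 0.25 / 0.041² ≈ 455.46 → 456.
Using p = 0.27: p(1−p) = 0.1971, so n = 1.75² × 0.1971 / 0.041² ≈ 359.08 → 360.
Reduction: 456 − 360 = 96.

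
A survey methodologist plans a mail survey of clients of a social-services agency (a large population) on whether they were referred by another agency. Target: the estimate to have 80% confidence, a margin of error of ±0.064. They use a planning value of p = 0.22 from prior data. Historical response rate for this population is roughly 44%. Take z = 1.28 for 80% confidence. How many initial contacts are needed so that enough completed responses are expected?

157

Completed interviews needed: n₀ = 1.28² × 0.1716 / 0.064² ≈ 68.64 → 69.
At a 44% response rate, contacts needed = 69 / 0.44 ≈ 156.82 → 157.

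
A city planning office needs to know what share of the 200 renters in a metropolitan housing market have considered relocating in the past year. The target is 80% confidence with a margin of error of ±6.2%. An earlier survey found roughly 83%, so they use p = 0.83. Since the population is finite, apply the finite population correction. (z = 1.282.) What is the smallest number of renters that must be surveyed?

47

Unadjusted: n₀ = 1.282² × 0.83 × 0.17 / 0.062² ≈ 60.33, so n₀ = 61.
Finite population correction with N = 200: n = n₀ / (1 + (n₀−1)/N) = 61 / (1 + 60/200) = 61 / 1.3000 ≈ 46.92.
Rounding up, n = 47.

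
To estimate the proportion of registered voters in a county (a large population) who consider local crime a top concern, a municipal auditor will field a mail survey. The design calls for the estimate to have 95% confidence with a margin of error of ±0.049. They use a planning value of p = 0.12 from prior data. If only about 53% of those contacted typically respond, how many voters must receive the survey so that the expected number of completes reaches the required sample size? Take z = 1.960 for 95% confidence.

Completed interviews needed: n₀ = 1.960² × 0.1056 / 0.049² ≈ 168.96 → 169.
At a 53% response rate, contacts needed = 169 / 0.53 ≈ 318.87 → 319.

319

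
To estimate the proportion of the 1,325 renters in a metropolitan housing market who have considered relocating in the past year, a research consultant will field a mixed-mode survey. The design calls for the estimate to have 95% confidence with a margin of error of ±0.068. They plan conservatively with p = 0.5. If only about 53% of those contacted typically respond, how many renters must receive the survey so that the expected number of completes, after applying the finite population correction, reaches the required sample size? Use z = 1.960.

Completed interviews needed (unadjusted): n₀ = 1.960² × 0.2500 / 0.068² ≈ 207.70 → 208.
FPC for N = 1,325: n = 208 / (1 + 207/1325) = 208 / 1.1562 ≈ 179.90 → 180.
At a 53% response rate, contacts needed = 180 / 0.53 ≈ 339.62 → 340.

340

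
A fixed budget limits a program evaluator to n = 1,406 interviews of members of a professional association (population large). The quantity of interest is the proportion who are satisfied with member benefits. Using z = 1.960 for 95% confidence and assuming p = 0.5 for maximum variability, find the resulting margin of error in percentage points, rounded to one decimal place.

SE(p̂) = √[p(1−p)/n] = √[0.2500/1406] = 0.01333.
E = z × SE = 1.960 × 0.01333 = 0.02614, or 2.6 percentage points.

2.6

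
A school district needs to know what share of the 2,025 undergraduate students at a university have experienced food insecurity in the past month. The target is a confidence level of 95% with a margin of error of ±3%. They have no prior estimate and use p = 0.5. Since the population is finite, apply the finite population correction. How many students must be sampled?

For 95% confidence, z = 1.96.
Unadjusted: n₀ = 1.96² × 0.50 × 0.50 / 0.030² ≈ 1067.11, so n₀ = 1068.
Finite population correction with N = 2,025: n = n₀ / (1 + (n₀−1)/N) = 1068 / (1 + 1067/2025) = 1068 / 1.5269 ≈ 699.45.
Rounding up, n = 700.

700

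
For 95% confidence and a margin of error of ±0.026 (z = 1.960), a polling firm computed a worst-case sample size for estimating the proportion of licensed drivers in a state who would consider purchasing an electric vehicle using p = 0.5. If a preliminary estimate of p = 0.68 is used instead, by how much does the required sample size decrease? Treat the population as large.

Conservative (p = 0.5): n = 1.960² × 0.25 / 0.026² ≈ 1420.71 → 1421.
Using p = 0.68: p(1−p) = 0.2176, so n = 1.960² × 0.2176 / 0.026² ≈ 1236.59 → 1237.
Reduction: 1421 − 1237 = 184.

184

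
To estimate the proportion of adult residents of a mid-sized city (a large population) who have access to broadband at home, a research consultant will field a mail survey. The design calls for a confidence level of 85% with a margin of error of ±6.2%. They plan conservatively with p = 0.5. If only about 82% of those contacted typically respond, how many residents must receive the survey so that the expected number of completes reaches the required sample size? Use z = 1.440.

165

Completed interviews needed: n₀ = 1.440² × 0.2500 / 0.062² ≈ 134.86 → 135.
At an 82% response rate, contacts needed = 135 / 0.82 ≈ 164.63 → 165.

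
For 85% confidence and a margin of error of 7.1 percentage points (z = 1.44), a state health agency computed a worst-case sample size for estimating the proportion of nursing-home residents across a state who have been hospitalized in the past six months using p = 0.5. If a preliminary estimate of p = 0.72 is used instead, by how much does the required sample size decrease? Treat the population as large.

20

Conservative (p = 0.5): n = 1.44² × 0.25 / 0.071² ≈ 102.84 → 103.
Using p = 0.72: p(1−p) = 0.2016, so n = 1.44² × 0.2016 / 0.071² ≈ 82.93 → 83.
Reduction: 103 − 83 = 20.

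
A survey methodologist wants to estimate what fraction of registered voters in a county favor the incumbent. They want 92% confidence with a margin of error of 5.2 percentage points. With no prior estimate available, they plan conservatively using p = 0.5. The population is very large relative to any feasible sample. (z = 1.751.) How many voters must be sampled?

With p = 0.5, p(1−p) = 0.25.
n = z²·p(1−p)/E² = 1.751² × 0.2500 / 0.052² = 3.0660 × 0.2500 / 0.002704 ≈ 283.47.
Rounding up gives n = 284.

284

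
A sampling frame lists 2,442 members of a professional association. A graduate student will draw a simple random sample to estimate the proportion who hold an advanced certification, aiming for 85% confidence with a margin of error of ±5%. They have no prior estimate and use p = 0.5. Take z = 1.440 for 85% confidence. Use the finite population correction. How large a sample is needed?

Unadjusted: n₀ = 1.440² × 0.50 × 0.50 / 0.050² ≈ 207.36, so n₀ = 208.
Finite population correction with N = 2,442: n = n₀ / (1 + (n₀−1)/N) = 208 / (1 + 207/2442) = 208 / 1.0848 ≈ 191.75.
Rounding up, n = 192.

192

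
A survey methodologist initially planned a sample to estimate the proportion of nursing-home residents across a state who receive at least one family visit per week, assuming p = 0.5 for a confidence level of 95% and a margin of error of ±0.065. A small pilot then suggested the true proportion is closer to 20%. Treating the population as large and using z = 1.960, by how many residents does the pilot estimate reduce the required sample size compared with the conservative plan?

82

Conservative (p = 0.5): n = 1.960² × 0.25 / 0.065² ≈ 227.31 → 228.
Using p = 0.20: p(1−p) = 0.1600, so n = 1.960² × 0.1600 / 0.065² ≈ 145.48 → 146.
Reduction: 228 − 146 = 82.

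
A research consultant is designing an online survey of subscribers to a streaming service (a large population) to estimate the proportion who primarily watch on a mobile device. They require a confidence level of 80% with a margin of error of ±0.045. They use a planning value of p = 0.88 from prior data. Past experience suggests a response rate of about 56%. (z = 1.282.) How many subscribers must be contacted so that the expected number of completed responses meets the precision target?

Completed interviews needed: n₀ = 1.282² × 0.1056 / 0.045² ≈ 85.71 → 86.
At a 56% response rate, contacts needed = 86 / 0.56 ≈ 153.57 → 154.

154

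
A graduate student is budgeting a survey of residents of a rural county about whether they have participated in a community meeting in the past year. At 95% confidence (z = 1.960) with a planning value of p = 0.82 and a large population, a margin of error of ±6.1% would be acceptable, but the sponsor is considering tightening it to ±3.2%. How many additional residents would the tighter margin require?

401

At ±6.1%: n = 1.960² × 0.1476 / 0.061² ≈ 152.38 → 153.
At ±3.2%: n = 1.960² × 0.1476 / 0.032² ≈ 553.73 → 554.
Additional respondents: 554 − 153 = 401.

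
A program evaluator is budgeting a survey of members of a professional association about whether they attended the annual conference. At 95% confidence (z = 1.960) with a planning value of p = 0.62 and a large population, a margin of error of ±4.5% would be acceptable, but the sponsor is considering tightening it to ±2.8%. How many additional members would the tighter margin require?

708

At ±4.5%: n = 1.960² × 0.2356 / 0.045² ≈ 446.95 → 447.
At ±2.8%: n = 1.960² × 0.2356 / 0.028² ≈ 1154.44 → 1155.
Additional respondents: 1155 − 447 = 708.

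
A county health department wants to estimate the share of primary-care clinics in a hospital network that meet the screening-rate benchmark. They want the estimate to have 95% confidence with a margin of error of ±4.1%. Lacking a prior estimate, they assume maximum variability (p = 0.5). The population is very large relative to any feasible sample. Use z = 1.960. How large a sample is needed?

With p = 0.5, p(1−p) = 0.25.
n = z²·p(1−p)/E² = 1.960² × 0.2500 / 0.041² = 3.8416 × 0.2500 / 0.001681 ≈ 571.33.
Rounding up gives n = 572.

572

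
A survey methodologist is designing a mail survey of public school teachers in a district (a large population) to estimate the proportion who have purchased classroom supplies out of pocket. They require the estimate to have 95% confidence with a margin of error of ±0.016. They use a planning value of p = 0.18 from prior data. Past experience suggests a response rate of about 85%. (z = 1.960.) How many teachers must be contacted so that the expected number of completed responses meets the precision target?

2606

Completed interviews needed: n₀ = 1.960² × 0.1476 / 0.016² ≈ 2214.92 → 2215.
At an 85% response rate, contacts needed = 2215 / 0.85 ≈ 2605.88 → 2606.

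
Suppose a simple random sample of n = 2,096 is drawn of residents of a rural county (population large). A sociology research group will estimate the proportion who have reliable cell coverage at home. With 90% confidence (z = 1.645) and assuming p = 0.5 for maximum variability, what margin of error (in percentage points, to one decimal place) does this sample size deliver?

SE(p̂) = √[p(1−p)/n] = √[0.2500/2096] = 0.01092.
E = z × SE = 1.645 × 0.01092 = 0.01797, or 1.8 percentage points.

1.8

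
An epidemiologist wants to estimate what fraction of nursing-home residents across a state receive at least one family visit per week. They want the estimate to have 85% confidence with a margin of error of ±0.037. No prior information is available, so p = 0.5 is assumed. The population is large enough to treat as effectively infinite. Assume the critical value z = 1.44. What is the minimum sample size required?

With p = 0.5, p(1−p) = 0.25.
n = z²·p(1−p)/E² = 1.44² × 0.2500 / 0.037² = 2.0736 × 0.2500 / 0.001369 ≈ 378.67.
Rounding up gives n = 379.

379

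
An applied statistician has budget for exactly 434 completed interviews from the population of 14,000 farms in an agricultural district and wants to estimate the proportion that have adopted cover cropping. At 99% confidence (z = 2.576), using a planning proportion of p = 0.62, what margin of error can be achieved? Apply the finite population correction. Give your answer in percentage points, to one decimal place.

Finite-population factor: (N−n)/(N−1) = (14000−434)/(14000−1) = 0.9691.
SE(p̂) = √[p(1−p)/n · (N−n)/(N−1)] = √[0.2356/434 × 0.9691] = 0.02294.
E = z × SE = 2.576 × 0.02294 = 0.05908 ≈ 5.9 percentage points.

5.9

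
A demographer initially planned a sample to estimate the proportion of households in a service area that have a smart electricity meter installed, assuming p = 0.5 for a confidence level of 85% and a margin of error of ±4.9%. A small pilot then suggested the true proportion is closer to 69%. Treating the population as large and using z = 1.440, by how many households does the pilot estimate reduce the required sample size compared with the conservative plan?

31

Conservative (p = 0.5): n = 1.440² × 0.25 / 0.049² ≈ 215.91 → 216.
Using p = 0.69: p(1−p) = 0.2139, so n = 1.440² × 0.2139 / 0.049² ≈ 184.73 → 185.
Reduction: 216 − 185 = 31.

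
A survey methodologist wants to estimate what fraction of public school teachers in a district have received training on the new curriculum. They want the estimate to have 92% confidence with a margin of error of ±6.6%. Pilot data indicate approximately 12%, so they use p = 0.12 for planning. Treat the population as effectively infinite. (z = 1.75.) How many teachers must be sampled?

75

With p = 0.12, p(1−p) = 0.1056.
n = z²·p(1−p)/E² = 1.75² × 0.1056 / 0.066² = 3.0625 × 0.1056 / 0.004356 ≈ 74.24.
Rounding up gives n = 75.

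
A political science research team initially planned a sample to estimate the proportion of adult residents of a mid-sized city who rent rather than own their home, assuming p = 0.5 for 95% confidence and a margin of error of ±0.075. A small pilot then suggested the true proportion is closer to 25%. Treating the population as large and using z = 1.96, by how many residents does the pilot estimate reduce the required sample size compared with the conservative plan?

42

Conservative (p = 0.5): n = 1.96² × 0.25 / 0.075² ≈ 170.74 → 171.
Using p = 0.25: p(1−p) = 0.1875, so n = 1.96² × 0.1875 / 0.075² ≈ 128.05 → 129.
Reduction: 171 − 129 = 42.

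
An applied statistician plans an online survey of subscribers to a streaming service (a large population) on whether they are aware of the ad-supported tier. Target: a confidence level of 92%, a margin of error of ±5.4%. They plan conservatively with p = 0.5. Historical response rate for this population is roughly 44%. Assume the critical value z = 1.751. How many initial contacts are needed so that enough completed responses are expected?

598

Completed interviews needed: n₀ = 1.751² × 0.2500 / 0.054² ≈ 262.86 → 263.
At a 44% response rate, contacts needed = 263 / 0.44 ≈ 597.73 → 598.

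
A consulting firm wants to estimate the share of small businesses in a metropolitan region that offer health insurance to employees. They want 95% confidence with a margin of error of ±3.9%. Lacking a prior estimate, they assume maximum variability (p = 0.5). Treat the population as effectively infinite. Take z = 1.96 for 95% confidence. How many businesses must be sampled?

With p = 0.5, p(1−p) = 0.25.
n = z²·p(1−p)/E² = 1.96² × 0.2500 / 0.039² = 3.8416 × 0.2500 / 0.001521 ≈ 631.43.
Rounding up gives n = 632.

632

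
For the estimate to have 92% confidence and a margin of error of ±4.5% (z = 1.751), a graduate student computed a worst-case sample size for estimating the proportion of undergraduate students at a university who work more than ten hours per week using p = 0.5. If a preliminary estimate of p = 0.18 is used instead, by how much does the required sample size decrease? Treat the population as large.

155

Conservative (p = 0.5): n = 1.751² × 0.25 / 0.045² ≈ 378.52 → 379.
Using p = 0.18: p(1−p) = 0.1476, so n = 1.751² × 0.1476 / 0.045² ≈ 223.48 → 224.
Reduction: 379 − 224 = 155.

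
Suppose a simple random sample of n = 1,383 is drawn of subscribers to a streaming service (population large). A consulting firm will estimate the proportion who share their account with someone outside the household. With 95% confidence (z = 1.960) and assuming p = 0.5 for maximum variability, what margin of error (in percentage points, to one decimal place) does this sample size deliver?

SE(p̂) = √[p(1−p)/n] = √[0.2500/1383] = 0.01344.
E = z × SE = 1.960 × 0.01344 = 0.02635, or 2.6 percentage points.

2.6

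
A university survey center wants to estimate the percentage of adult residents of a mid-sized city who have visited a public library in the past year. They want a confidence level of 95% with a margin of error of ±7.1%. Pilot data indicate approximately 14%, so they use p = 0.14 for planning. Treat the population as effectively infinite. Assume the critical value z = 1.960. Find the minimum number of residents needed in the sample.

92

With p = 0.14, p(1−p) = 0.1204.
n = z²·p(1−p)/E² = 1.960² × 0.1204 / 0.071² = 3.8416 × 0.1204 / 0.005041 ≈ 91.75.
Rounding up gives n = 92.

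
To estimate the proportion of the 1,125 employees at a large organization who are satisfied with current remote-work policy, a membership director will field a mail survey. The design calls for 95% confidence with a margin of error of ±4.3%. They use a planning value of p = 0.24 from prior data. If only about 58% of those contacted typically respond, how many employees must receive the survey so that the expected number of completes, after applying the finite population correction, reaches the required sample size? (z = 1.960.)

490

Completed interviews needed (unadjusted): n₀ = 1.960² × 0.1824 / 0.043² ≈ 378.97 → 379.
FPC for N = 1,125: n = 379 / (1 + 378/1125) = 379 / 1.3360 ≈ 283.68 → 284.
At a 58% response rate, contacts needed = 284 / 0.58 ≈ 489.66 → 490.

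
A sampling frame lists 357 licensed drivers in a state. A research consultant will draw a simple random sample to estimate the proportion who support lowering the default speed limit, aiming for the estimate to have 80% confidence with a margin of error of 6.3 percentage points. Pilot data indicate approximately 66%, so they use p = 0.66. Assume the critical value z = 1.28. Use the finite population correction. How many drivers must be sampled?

74

Unadjusted: n₀ = 1.28² × 0.66 × 0.34 / 0.063² ≈ 92.63, so n₀ = 93.
Finite population correction with N = 357: n = n₀ / (1 + (n₀−1)/N) = 93 / (1 + 92/357) = 93 / 1.2577 ≈ 73.94.
Rounding up, n = 74.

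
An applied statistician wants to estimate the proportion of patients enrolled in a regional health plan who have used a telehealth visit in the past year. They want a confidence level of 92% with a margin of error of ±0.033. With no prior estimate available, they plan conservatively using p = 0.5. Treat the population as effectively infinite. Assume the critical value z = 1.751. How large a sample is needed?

With p = 0.5, p(1−p) = 0.25.
n = z²·p(1−p)/E² = 1.751² × 0.2500 / 0.033² = 3.0660 × 0.2500 / 0.001089 ≈ 703.86.
Rounding up gives n = 704.

704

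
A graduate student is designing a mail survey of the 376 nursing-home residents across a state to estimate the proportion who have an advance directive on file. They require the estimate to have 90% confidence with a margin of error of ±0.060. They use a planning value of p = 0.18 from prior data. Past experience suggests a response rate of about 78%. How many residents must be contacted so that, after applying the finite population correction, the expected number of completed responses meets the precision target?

For 90% confidence, z = 1.645.
Completed interviews needed (unadjusted): n₀ = 1.645² × 0.1476 / 0.060² ≈ 110.95 → 111.
FPC for N = 376: n = 111 / (1 + 110/376) = 111 / 1.2926 ≈ 85.88 → 86.
At a 78% response rate, contacts needed = 86 / 0.78 ≈ 110.26 → 111.

111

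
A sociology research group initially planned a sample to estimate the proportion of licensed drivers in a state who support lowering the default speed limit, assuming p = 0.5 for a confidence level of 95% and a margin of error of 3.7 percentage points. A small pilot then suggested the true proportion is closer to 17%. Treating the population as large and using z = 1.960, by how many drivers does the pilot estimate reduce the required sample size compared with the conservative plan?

Conservative (p = 0.5): n = 1.960² × 0.25 / 0.037² ≈ 701.53 → 702.
Using p = 0.17: p(1−p) = 0.1411, so n = 1.960² × 0.1411 / 0.037² ≈ 395.95 → 396.
Reduction: 702 − 396 = 306.

306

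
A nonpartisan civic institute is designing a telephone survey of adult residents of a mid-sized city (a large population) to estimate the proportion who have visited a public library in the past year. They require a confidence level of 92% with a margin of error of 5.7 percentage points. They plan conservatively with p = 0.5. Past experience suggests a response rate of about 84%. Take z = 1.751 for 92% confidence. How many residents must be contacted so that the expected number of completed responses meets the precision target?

Completed interviews needed: n₀ = 1.751² × 0.2500 / 0.057² ≈ 235.92 → 236.
At an 84% response rate, contacts needed = 236 / 0.84 ≈ 280.95 → 281.

281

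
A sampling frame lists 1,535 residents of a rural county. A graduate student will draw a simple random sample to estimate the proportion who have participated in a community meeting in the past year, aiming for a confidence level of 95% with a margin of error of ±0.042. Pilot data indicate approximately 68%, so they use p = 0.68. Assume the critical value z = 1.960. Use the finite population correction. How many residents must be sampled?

Unadjusted: n₀ = 1.960² × 0.68 × 0.32 / 0.042² ≈ 473.88, so n₀ = 474.
Finite population correction with N = 1,535: n = n₀ / (1 + (n₀−1)/N) = 474 / (1 + 473/1535) = 474 / 1.3081 ≈ 362.35.
Rounding up, n = 363.

363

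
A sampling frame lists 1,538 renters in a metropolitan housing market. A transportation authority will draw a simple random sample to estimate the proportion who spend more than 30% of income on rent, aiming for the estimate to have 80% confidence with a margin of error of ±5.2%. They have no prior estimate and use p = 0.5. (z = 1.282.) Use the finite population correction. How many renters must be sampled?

Unadjusted: n₀ = 1.282² × 0.50 × 0.50 / 0.052² ≈ 151.95, so n₀ = 152.
Finite population correction with N = 1,538: n = n₀ / (1 + (n₀−1)/N) = 152 / (1 + 151/1538) = 152 / 1.0982 ≈ 138.41.
Rounding up, n = 139.

139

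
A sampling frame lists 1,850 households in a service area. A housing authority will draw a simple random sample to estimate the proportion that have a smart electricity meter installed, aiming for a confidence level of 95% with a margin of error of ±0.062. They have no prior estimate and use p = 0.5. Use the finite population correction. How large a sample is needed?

221

For 95% confidence, z = 1.96.
Unadjusted: n₀ = 1.96² × 0.50 × 0.50 / 0.062² ≈ 249.84, so n₀ = 250.
Finite population correction with N = 1,850: n = n₀ / (1 + (n₀−1)/N) = 250 / (1 + 249/1850) = 250 / 1.1346 ≈ 220.34.
Rounding up, n = 221.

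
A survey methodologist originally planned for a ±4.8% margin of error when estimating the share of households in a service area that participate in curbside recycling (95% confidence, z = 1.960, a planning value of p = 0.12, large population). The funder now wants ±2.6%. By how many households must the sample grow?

At ±4.8%: n = 1.960² × 0.1056 / 0.048² ≈ 176.07 → 177.
At ±2.6%: n = 1.960² × 0.1056 / 0.026² ≈ 600.11 → 601.
Additional respondents: 601 − 177 = 424.

424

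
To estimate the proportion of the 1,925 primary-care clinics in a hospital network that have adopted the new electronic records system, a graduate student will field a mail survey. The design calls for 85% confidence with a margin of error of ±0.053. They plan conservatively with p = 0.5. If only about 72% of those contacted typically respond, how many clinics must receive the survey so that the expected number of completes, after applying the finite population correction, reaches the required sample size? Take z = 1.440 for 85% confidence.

Completed interviews needed (unadjusted): n₀ = 1.440² × 0.2500 / 0.053² ≈ 184.55 → 185.
FPC for N = 1,925: n = 185 / (1 + 184/1925) = 185 / 1.0956 ≈ 168.86 → 169.
At a 72% response rate, contacts needed = 169 / 0.72 ≈ 234.72 → 235.

235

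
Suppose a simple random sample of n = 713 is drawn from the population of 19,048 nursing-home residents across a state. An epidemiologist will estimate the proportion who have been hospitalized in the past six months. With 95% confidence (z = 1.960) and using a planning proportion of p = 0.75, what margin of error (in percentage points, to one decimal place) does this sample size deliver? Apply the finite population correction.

3.1

Finite-population factor: (N−n)/(N−1) = (19048−713)/(19048−1) = 0.9626.
SE(p̂) = √[p(1−p)/n · (N−n)/(N−1)] = √[0.1875/713 × 0.9626] = 0.01591.
E = z × SE = 1.960 × 0.01591 = 0.03118 ≈ 3.1 percentage points.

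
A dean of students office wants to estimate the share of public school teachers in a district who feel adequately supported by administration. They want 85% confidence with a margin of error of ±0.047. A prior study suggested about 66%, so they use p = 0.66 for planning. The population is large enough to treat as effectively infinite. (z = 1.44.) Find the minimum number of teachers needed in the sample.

211

With p = 0.66, p(1−p) = 0.2244.
n = z²·p(1−p)/E² = 1.44² × 0.2244 / 0.047² = 2.0736 × 0.2244 / 0.002209 ≈ 210.65.
Rounding up gives n = 211.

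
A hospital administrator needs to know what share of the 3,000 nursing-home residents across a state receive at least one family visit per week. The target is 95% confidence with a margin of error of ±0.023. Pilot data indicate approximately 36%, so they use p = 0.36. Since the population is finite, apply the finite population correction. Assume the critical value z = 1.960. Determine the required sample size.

Unadjusted: n₀ = 1.960² × 0.36 × 0.64 / 0.023² ≈ 1673.17, so n₀ = 1674.
Finite population correction with N = 3,000: n = n₀ / (1 + (n₀−1)/N) = 1674 / (1 + 1673/3000) = 1674 / 1.5577 ≈ 1074.68.
Rounding up, n = 1075.

1075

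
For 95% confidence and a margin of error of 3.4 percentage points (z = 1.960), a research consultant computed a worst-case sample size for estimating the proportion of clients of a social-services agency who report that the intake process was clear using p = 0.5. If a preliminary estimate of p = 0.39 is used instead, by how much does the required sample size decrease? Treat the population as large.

40

Conservative (p = 0.5): n = 1.960² × 0.25 / 0.034² ≈ 830.80 → 831.
Using p = 0.39: p(1−p) = 0.2379, so n = 1.960² × 0.2379 / 0.034² ≈ 790.59 → 791.
Reduction: 831 − 791 = 40.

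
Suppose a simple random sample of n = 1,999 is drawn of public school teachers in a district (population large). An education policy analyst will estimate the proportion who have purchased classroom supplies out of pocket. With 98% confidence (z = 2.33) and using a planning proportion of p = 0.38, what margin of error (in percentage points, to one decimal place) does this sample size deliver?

2.5

SE(p̂) = √[p(1−p)/n] = √[0.2356/1999] = 0.01086.
E = z × SE = 2.33 × 0.01086 = 0.02530, or 2.5 percentage points.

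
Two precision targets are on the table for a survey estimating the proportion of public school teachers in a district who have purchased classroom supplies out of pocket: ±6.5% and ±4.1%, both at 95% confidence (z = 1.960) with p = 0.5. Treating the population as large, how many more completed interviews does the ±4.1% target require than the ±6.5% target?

344

At ±6.5%: n = 1.960² × 0.2500 / 0.065² ≈ 227.31 → 228.
At ±4.1%: n = 1.960² × 0.2500 / 0.041² ≈ 571.33 → 572.
Additional respondents: 572 − 228 = 344.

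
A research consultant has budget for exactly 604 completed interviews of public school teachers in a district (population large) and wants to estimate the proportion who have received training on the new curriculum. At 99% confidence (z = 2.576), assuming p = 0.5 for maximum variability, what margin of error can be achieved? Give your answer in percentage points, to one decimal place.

5.2

SE(p̂) = √[p(1−p)/n] = √[0.2500/604] = 0.02034.
E = z × SE = 2.576 × 0.02034 = 0.05241, or 5.2 percentage points.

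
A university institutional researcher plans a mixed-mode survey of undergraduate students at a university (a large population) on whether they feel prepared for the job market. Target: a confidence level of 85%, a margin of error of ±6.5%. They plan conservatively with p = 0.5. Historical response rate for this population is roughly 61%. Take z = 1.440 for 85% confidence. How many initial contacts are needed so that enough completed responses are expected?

Completed interviews needed: n₀ = 1.440² × 0.2500 / 0.065² ≈ 122.70 → 123.
At a 61% response rate, contacts needed = 123 / 0.61 ≈ 201.64 → 202.

202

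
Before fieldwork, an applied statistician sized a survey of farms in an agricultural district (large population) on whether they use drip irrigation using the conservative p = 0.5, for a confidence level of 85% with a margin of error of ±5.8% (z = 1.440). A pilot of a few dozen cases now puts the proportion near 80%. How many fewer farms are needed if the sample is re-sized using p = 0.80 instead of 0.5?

Conservative (p = 0.5): n = 1.440² × 0.25 / 0.058² ≈ 154.10 → 155.
Using p = 0.80: p(1−p) = 0.1600, so n = 1.440² × 0.1600 / 0.058² ≈ 98.63 → 99.
Reduction: 155 − 99 = 56.

56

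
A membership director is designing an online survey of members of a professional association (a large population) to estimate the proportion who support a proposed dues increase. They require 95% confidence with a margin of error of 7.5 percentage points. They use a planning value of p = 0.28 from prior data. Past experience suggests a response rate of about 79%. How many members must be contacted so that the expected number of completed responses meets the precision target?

For 95% confidence, z = 1.960.
Completed interviews needed: n₀ = 1.960² × 0.2016 / 0.075² ≈ 137.68 → 138.
At a 79% response rate, contacts needed = 138 / 0.79 ≈ 174.68 → 175.

175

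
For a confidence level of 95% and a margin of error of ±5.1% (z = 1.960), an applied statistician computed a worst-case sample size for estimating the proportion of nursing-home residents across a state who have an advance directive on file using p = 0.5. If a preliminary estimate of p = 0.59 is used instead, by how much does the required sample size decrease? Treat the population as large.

Conservative (p = 0.5): n = 1.960² × 0.25 / 0.051² ≈ 369.24 → 370.
Using p = 0.59: p(1−p) = 0.2419, so n = 1.960² × 0.2419 / 0.051² ≈ 357.28 → 358.
Reduction: 370 − 358 = 12.

12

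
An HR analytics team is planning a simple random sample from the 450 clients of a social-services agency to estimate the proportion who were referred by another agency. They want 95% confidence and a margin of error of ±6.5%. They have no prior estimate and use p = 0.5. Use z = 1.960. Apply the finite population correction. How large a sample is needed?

Unadjusted: n₀ = 1.960² × 0.50 × 0.50 / 0.065² ≈ 227.31, so n₀ = 228.
Finite population correction with N = 450: n = n₀ / (1 + (n₀−1)/N) = 228 / (1 + 227/450) = 228 / 1.5044 ≈ 151.55.
Rounding up, n = 152.

152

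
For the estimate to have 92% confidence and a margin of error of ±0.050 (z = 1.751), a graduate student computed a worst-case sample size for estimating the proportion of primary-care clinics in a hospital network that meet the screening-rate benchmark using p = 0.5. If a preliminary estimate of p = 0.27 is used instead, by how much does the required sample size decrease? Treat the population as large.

Conservative (p = 0.5): n = 1.751² × 0.25 / 0.050² ≈ 306.60 → 307.
Using p = 0.27: p(1−p) = 0.1971, so n = 1.751² × 0.1971 / 0.050² ≈ 241.72 → 242.
Reduction: 307 − 242 = 65.

65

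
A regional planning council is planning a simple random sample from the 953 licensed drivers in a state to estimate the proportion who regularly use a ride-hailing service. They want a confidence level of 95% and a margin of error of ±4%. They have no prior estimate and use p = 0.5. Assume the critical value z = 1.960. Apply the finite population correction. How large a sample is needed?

Unadjusted: n₀ = 1.960² × 0.50 × 0.50 / 0.040² ≈ 600.25, so n₀ = 601.
Finite population correction with N = 953: n = n₀ / (1 + (n₀−1)/N) = 601 / (1 + 600/953) = 601 / 1.6296 ≈ 368.80.
Rounding up, n = 369.

369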